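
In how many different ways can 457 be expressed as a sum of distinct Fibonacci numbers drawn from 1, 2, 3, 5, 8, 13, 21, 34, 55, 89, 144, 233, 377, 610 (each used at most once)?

7

Each representation comes from the Zeckendorf form by replacing some F_k with F_{k−1} + F_{k−2} where possible.
457 = 377+55+21+3+1 = 377+55+13+8+3+1 = 233+144+55+21+3+1 = … (4 more), for 7 in all.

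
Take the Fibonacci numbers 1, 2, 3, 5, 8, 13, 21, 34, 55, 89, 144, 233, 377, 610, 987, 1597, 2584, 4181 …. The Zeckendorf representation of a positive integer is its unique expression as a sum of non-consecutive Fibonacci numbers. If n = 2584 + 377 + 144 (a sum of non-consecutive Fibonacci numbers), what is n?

3105

2584 + 377 + 144 = 3105.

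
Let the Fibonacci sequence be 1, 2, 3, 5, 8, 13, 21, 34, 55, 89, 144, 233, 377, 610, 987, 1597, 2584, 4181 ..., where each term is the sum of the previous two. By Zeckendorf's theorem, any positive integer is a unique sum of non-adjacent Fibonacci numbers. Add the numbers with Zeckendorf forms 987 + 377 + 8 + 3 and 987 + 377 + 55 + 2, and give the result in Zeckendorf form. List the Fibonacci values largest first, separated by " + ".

The two numbers are 1375 and 1421, so their sum is 2796.
largest Fibonacci ≤ 2796 is 2584; 2796 − 2584 = 212
largest Fibonacci ≤ 212 is 144; 212 − 144 = 68
largest Fibonacci ≤ 68 is 55; 68 − 55 = 13
largest Fibonacci ≤ 13 is 13; 13 − 13 = 0

2584 + 144 + 55 + 13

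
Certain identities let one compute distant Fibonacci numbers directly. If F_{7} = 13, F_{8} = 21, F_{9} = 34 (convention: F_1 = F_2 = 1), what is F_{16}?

987

By the addition formula F_{m+n} = F_m F_{n+1} + F_{m−1} F_n with m=8, n=8: F_{16} = 21·34 + 13·21 = 714 + 273 = 987.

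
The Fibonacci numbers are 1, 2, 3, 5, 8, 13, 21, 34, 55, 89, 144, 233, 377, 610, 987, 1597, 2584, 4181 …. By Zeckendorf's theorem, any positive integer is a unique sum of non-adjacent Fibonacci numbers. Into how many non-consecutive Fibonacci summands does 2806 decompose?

Greedily peel off the largest Fibonacci term at each step:
2806: greatest Fibonacci not exceeding it is 2584, leaving 222
222: greatest Fibonacci not exceeding it is 144, leaving 78
78: greatest Fibonacci not exceeding it is 55, leaving 23
23: greatest Fibonacci not exceeding it is 21, leaving 2
2: greatest Fibonacci not exceeding it is 2, leaving 0
2806 = 2584 + 144 + 55 + 21 + 2, which has 5 terms.

5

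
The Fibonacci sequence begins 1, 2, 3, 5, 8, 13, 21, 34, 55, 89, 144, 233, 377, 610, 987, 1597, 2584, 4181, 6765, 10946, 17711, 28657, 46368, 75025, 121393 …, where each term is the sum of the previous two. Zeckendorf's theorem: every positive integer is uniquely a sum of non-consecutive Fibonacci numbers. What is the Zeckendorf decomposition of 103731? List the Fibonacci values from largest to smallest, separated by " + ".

Greedily peel off the largest Fibonacci term at each step:
subtract 75025 from 103731: 28706 remains
subtract 28657 from 28706: 49 remains
subtract 34 from 49: 15 remains
subtract 13 from 15: 2 remains
subtract 2 from 2: 0 remains
So 103731 = 75025 + 28657 + 34 + 13 + 2, with no two terms consecutive in the sequence.

75025 + 28657 + 34 + 13 + 2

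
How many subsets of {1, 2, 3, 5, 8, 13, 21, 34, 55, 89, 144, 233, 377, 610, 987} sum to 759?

16

Each representation comes from the Zeckendorf form by replacing some F_k with F_{k−1} + F_{k−2} where possible.
759 = 610+144+5 = 610+144+3+2 = 610+89+55+5 = … (13 more), for 16 in all.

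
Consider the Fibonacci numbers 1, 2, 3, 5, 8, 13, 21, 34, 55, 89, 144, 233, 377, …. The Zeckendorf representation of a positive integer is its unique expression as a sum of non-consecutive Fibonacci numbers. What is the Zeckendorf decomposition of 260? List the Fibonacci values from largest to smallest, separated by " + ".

Greedily peel off the largest Fibonacci term at each step:
233 ≤ 260 < 377, so take 233; remainder 27
21 ≤ 27 < 34, so take 21; remainder 6
5 ≤ 6 < 8, so take 5; remainder 1
1 ≤ 1 < 2, so take 1; remainder 0
So 260 = 233 + 21 + 5 + 1, with no two terms consecutive in the sequence.

233 + 21 + 5 + 1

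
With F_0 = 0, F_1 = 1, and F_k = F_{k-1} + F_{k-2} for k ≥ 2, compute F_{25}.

75025

Iterating the recurrence up to F_{19} = 4181 and F_{18} = 2584:
F_{20} = F_{19} + F_{18} = 4181 + 2584 = 6765
F_{21} = F_{20} + F_{19} = 6765 + 4181 = 10946
F_{22} = F_{21} + F_{20} = 10946 + 6765 = 17711
F_{23} = F_{22} + F_{21} = 17711 + 10946 = 28657
F_{24} = F_{23} + F_{22} = 28657 + 17711 = 46368
F_{25} = F_{24} + F_{23} = 46368 + 28657 = 75025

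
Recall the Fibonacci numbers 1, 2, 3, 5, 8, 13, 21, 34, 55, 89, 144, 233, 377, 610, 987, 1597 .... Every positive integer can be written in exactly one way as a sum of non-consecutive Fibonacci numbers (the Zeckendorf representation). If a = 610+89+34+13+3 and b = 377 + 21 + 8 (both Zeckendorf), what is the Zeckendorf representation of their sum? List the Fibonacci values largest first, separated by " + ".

The two numbers are 749 and 406, so their sum is 1155.
1155 − 987 = 168
168 − 144 = 24
24 − 21 = 3
3 − 3 = 0

987 + 144 + 21 + 3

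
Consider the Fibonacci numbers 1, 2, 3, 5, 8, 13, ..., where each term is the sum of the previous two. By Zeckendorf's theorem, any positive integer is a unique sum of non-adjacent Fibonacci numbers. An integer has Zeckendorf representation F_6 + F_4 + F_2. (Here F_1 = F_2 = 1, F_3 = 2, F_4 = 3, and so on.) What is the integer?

12

F_6 + F_4 + F_2 = 8 + 3 + 1 = 12.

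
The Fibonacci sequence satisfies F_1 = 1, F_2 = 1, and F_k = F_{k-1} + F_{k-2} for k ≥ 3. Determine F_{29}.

Iterating the recurrence up to F_{24} = 46368 and F_{23} = 28657:
F_{25} = F_{24} + F_{23} = 46368 + 28657 = 75025
F_{26} = F_{25} + F_{24} = 75025 + 46368 = 121393
F_{27} = F_{26} + F_{25} = 121393 + 75025 = 196418
F_{28} = F_{27} + F_{26} = 196418 + 121393 = 317811
F_{29} = F_{28} + F_{27} = 317811 + 196418 = 514229

514229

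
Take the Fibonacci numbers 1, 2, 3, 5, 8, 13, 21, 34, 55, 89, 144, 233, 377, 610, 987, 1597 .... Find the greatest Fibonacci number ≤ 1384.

987 ≤ 1384 < 1597, so the largest Fibonacci number not exceeding 1384 is 987.

987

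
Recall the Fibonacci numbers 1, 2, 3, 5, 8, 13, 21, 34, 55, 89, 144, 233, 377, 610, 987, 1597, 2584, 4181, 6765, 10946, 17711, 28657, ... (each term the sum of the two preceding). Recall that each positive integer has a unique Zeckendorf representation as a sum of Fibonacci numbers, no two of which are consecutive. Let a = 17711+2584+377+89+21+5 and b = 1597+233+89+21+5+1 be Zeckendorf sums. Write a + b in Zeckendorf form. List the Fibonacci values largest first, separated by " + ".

17711 + 4181 + 610 + 144 + 55 + 21 + 8 + 3

The two numbers are 20787 and 1946, so their sum is 22733.
Repeatedly subtract the largest Fibonacci number that fits:
largest Fibonacci ≤ 22733 is 17711; 22733 − 17711 = 5022
largest Fibonacci ≤ 5022 is 4181; 5022 − 4181 = 841
largest Fibonacci ≤ 841 is 610; 841 − 610 = 231
largest Fibonacci ≤ 231 is 144; 231 − 144 = 87
largest Fibonacci ≤ 87 is 55; 87 − 55 = 32
largest Fibonacci ≤ 32 is 21; 32 − 21 = 11
largest Fibonacci ≤ 11 is 8; 11 − 8 = 3
largest Fibonacci ≤ 3 is 3; 3 − 3 = 0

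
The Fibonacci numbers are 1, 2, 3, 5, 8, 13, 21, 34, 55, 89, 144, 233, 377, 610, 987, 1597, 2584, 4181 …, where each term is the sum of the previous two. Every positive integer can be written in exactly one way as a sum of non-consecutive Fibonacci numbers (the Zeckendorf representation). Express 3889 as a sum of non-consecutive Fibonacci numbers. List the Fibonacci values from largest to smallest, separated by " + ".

3889: greatest Fibonacci not exceeding it is 2584, leaving 1305
1305: greatest Fibonacci not exceeding it is 987, leaving 318
318: greatest Fibonacci not exceeding it is 233, leaving 85
85: greatest Fibonacci not exceeding it is 55, leaving 30
30: greatest Fibonacci not exceeding it is 21, leaving 9
9: greatest Fibonacci not exceeding it is 8, leaving 1
1: greatest Fibonacci not exceeding it is 1, leaving 0
So 3889 = 2584 + 987 + 233 + 55 + 21 + 8 + 1, with no two terms consecutive in the sequence.

2584 + 987 + 233 + 55 + 21 + 8 + 1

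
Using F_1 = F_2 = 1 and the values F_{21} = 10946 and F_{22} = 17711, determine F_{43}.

By F_{2k+1} = F_k² + F_{k+1}²: F_{43} = 10946² + 17711² = 119814916 + 313679521 = 433494437.

433494437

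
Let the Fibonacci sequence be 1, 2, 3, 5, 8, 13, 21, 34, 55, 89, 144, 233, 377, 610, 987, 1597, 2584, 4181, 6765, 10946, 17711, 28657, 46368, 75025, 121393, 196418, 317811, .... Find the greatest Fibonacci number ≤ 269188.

196418 ≤ 269188 < 317811, so the largest Fibonacci number not exceeding 269188 is 196418.

196418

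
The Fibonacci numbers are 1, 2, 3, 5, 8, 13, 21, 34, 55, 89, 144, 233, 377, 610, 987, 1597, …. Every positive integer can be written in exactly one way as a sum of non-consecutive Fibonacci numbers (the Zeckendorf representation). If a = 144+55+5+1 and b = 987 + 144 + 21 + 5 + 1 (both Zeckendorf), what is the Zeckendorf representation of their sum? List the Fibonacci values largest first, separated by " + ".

987 + 233 + 89 + 34 + 13 + 5 + 2

The two numbers are 205 and 1158, so their sum is 1363.
Repeatedly subtract the largest Fibonacci number that fits:
1363: greatest Fibonacci not exceeding it is 987, leaving 376
376: greatest Fibonacci not exceeding it is 233, leaving 143
143: greatest Fibonacci not exceeding it is 89, leaving 54
54: greatest Fibonacci not exceeding it is 34, leaving 20
20: greatest Fibonacci not exceeding it is 13, leaving 7
7: greatest Fibonacci not exceeding it is 5, leaving 2
2: greatest Fibonacci not exceeding it is 2, leaving 0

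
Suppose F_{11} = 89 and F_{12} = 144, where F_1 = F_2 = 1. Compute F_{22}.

17711

By the doubling identity F_{2k} = F_k(2F_{k+1} − F_k): F_{22} = 89·(2·144 − 89) = 89·199 = 17711.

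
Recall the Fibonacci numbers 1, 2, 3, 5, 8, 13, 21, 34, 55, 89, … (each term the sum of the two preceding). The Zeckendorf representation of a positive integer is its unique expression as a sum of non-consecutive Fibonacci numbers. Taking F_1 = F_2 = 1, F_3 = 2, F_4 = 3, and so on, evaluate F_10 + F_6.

63

F_10 + F_6 = 55 + 8 = 63.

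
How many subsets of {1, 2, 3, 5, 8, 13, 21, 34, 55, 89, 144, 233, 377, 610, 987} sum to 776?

776 = 610+144+21+1 = 610+144+13+8+1 = 610+89+55+21+1 = … (13 more), for 16 in all.

16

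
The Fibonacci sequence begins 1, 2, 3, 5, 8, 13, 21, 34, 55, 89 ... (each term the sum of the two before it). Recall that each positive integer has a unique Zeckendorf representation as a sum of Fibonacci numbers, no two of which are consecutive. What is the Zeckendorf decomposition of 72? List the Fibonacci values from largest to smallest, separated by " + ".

Repeatedly subtract the largest Fibonacci number that fits:
55 ≤ 72 < 89, so take 55; remainder 17
13 ≤ 17 < 21, so take 13; remainder 4
3 ≤ 4 < 5, so take 3; remainder 1
1 ≤ 1 < 2, so take 1; remainder 0
So 72 = 55 + 13 + 3 + 1, with no two terms consecutive in the sequence.

55 + 13 + 3 + 1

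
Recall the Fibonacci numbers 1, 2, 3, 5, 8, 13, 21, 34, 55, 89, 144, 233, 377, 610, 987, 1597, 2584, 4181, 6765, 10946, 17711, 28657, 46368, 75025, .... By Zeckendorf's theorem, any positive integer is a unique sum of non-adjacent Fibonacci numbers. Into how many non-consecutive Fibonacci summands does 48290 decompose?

48290 − 46368 = 1922
1922 − 1597 = 325
325 − 233 = 92
92 − 89 = 3
3 − 3 = 0
48290 = 46368 + 1597 + 233 + 89 + 3, which has 5 terms.

5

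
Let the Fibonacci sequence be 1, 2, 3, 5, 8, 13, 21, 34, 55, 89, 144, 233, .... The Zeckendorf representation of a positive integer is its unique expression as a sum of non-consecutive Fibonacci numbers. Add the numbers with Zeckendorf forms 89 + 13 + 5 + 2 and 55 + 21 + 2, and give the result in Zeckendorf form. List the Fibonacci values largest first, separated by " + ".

The two numbers are 109 and 78, so their sum is 187.
Greedily peel off the largest Fibonacci term at each step:
take 144 (≤ 187); 187 − 144 = 43
take 34 (≤ 43); 43 − 34 = 9
take 8 (≤ 9); 9 − 8 = 1
take 1 (≤ 1); 1 − 1 = 0

144 + 34 + 8 + 1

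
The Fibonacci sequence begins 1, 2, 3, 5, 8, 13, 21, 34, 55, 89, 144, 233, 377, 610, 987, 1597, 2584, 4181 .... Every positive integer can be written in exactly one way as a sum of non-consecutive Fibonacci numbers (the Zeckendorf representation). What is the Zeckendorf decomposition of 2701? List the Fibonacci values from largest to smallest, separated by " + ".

2584 + 89 + 21 + 5 + 2

Repeatedly subtract the largest Fibonacci number that fits:
2701: greatest Fibonacci not exceeding it is 2584, leaving 117
117: greatest Fibonacci not exceeding it is 89, leaving 28
28: greatest Fibonacci not exceeding it is 21, leaving 7
7: greatest Fibonacci not exceeding it is 5, leaving 2
2: greatest Fibonacci not exceeding it is 2, leaving 0
So 2701 = 2584 + 89 + 21 + 5 + 2, with no two terms consecutive in the sequence.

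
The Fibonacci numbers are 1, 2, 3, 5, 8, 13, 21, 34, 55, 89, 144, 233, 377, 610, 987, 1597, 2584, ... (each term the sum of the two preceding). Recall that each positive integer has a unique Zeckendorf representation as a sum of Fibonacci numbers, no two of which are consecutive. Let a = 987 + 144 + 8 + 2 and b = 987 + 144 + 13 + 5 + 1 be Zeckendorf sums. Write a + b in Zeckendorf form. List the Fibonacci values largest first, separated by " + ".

1597 + 610 + 55 + 21 + 8

The two numbers are 1141 and 1150, so their sum is 2291.
Greedily peel off the largest Fibonacci term at each step:
subtract 1597 from 2291: 694 remains
subtract 610 from 694: 84 remains
subtract 55 from 84: 29 remains
subtract 21 from 29: 8 remains
subtract 8 from 8: 0 remains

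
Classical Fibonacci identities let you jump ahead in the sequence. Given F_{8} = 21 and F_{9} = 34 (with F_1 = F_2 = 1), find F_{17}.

By F_{2k+1} = F_k² + F_{k+1}²: F_{17} = 21² + 34² = 441 + 1156 = 1597.

1597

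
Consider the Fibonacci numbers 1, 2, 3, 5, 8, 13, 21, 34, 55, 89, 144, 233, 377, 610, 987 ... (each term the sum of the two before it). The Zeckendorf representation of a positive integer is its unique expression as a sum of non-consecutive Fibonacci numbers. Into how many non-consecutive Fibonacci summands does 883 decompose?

5

largest Fibonacci ≤ 883 is 610; 883 − 610 = 273
largest Fibonacci ≤ 273 is 233; 273 − 233 = 40
largest Fibonacci ≤ 40 is 34; 40 − 34 = 6
largest Fibonacci ≤ 6 is 5; 6 − 5 = 1
largest Fibonacci ≤ 1 is 1; 1 − 1 = 0
883 = 610 + 233 + 34 + 5 + 1, which has 5 terms.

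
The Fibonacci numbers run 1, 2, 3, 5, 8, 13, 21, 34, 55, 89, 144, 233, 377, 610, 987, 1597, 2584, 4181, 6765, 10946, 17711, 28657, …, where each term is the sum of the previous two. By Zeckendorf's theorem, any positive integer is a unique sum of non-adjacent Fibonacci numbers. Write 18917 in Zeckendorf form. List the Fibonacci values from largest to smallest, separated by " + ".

subtract 17711 from 18917: 1206 remains
subtract 987 from 1206: 219 remains
subtract 144 from 219: 75 remains
subtract 55 from 75: 20 remains
subtract 13 from 20: 7 remains
subtract 5 from 7: 2 remains
subtract 2 from 2: 0 remains
So 18917 = 17711 + 987 + 144 + 55 + 13 + 5 + 2, with no two terms consecutive in the sequence.

17711 + 987 + 144 + 55 + 13 + 5 + 2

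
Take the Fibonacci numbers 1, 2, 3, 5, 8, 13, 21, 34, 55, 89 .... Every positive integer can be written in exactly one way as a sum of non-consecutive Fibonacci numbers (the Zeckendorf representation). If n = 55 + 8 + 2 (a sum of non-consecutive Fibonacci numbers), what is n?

55 + 8 + 2 = 65.

65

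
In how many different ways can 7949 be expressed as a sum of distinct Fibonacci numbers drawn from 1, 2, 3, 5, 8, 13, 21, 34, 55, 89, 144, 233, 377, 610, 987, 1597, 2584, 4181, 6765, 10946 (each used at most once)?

Starting from the Zeckendorf form and repeatedly splitting a term F_k into F_{k−1} + F_{k−2} (when neither is already used) reaches every representation.
7949 = 6765+987+144+34+13+5+1 = 6765+987+144+34+13+3+2+1 = 6765+987+89+55+34+13+5+1 = … (49 more), for 52 in all.

52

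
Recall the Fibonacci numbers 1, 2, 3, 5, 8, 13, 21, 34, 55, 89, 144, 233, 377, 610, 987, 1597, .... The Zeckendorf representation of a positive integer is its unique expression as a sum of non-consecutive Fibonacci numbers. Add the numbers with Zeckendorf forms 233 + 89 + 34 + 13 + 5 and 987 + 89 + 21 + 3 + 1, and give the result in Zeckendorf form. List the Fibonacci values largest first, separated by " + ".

987 + 377 + 89 + 21 + 1

The two numbers are 374 and 1101, so their sum is 1475.
987 ≤ 1475 < 1597, so take 987; remainder 488
377 ≤ 488 < 610, so take 377; remainder 111
89 ≤ 111 < 144, so take 89; remainder 22
21 ≤ 22 < 34, so take 21; remainder 1
1 ≤ 1 < 2, so take 1; remainder 0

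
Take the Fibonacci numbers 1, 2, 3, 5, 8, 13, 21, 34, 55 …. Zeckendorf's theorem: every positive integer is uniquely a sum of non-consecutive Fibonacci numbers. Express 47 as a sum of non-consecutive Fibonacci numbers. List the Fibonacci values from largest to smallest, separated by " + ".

34 + 13

Greedily peel off the largest Fibonacci term at each step:
subtract 34 from 47: 13 remains
subtract 13 from 13: 0 remains
So 47 = 34 + 13, with no two terms consecutive in the sequence.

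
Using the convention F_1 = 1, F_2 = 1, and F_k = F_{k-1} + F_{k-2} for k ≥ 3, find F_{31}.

1346269

Iterating the recurrence up to F_{27} = 196418 and F_{26} = 121393:
F_{28} = F_{27} + F_{26} = 196418 + 121393 = 317811
F_{29} = F_{28} + F_{27} = 317811 + 196418 = 514229
F_{30} = F_{29} + F_{28} = 514229 + 317811 = 832040
F_{31} = F_{30} + F_{29} = 832040 + 514229 = 1346269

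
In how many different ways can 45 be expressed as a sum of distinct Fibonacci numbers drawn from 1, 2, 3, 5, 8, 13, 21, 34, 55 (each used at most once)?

Starting from the Zeckendorf form and repeatedly splitting a term F_k into F_{k−1} + F_{k−2} (when neither is already used) reaches every representation.
45 = 34+8+3 = 34+8+2+1 = 21+13+8+3 = 34+5+3+2+1 = 21+13+8+2+1 = … (1 more), for 6 in all.

6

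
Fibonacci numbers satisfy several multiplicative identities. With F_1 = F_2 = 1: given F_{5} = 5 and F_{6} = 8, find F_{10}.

By the doubling identity F_{2k} = F_k(2F_{k+1} − F_k): F_{10} = 5·(2·8 − 5) = 5·11 = 55.

55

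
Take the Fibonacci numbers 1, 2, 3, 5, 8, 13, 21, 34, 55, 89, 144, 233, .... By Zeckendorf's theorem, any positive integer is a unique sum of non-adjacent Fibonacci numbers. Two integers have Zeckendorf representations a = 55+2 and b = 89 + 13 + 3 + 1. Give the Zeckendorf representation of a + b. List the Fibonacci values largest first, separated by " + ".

The two numbers are 57 and 106, so their sum is 163.
144 ≤ 163 < 233, so take 144; remainder 19
13 ≤ 19 < 21, so take 13; remainder 6
5 ≤ 6 < 8, so take 5; remainder 1
1 ≤ 1 < 2, so take 1; remainder 0

144 + 13 + 5 + 1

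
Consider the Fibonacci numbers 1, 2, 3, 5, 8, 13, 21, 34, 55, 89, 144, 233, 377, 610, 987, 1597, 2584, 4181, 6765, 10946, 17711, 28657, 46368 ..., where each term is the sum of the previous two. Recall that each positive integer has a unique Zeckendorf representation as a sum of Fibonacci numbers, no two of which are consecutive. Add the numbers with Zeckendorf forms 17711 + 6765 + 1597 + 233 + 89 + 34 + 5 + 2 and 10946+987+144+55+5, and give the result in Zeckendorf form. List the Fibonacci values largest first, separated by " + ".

The two numbers are 26436 and 12137, so their sum is 38573.
Greedily peel off the largest Fibonacci term at each step:
28657 ≤ 38573 < 46368, so take 28657; remainder 9916
6765 ≤ 9916 < 10946, so take 6765; remainder 3151
2584 ≤ 3151 < 4181, so take 2584; remainder 567
377 ≤ 567 < 610, so take 377; remainder 190
144 ≤ 190 < 233, so take 144; remainder 46
34 ≤ 46 < 55, so take 34; remainder 12
8 ≤ 12 < 13, so take 8; remainder 4
3 ≤ 4 < 5, so take 3; remainder 1
1 ≤ 1 < 2, so take 1; remainder 0

28657 + 6765 + 2584 + 377 + 144 + 34 + 8 + 3 + 1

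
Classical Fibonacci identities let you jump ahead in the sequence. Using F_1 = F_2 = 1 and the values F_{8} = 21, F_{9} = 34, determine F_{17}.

By the addition formula F_{m+n} = F_m F_{n+1} + F_{m−1} F_n with m=9, n=8: F_{17} = 34·34 + 21·21 = 1156 + 441 = 1597.

1597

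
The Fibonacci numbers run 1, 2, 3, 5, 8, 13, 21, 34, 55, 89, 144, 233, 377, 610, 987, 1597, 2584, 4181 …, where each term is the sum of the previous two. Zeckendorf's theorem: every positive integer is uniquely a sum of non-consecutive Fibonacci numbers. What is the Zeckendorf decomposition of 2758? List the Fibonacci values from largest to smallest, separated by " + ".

2584 + 144 + 21 + 8 + 1

Greedily peel off the largest Fibonacci term at each step:
largest Fibonacci ≤ 2758 is 2584; 2758 − 2584 = 174
largest Fibonacci ≤ 174 is 144; 174 − 144 = 30
largest Fibonacci ≤ 30 is 21; 30 − 21 = 9
largest Fibonacci ≤ 9 is 8; 9 − 8 = 1
largest Fibonacci ≤ 1 is 1; 1 − 1 = 0
So 2758 = 2584 + 144 + 21 + 8 + 1, with no two terms consecutive in the sequence.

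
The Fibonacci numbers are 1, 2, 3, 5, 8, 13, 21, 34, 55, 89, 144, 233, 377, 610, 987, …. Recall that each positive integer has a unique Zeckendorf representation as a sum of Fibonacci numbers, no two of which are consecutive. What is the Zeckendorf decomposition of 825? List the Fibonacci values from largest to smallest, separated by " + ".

610 + 144 + 55 + 13 + 3

825 − 610 = 215
215 − 144 = 71
71 − 55 = 16
16 − 13 = 3
3 − 3 = 0
So 825 = 610 + 144 + 55 + 13 + 3, with no two terms consecutive in the sequence.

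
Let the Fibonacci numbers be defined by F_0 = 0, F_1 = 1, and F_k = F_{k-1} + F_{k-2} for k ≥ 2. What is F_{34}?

5702887

Iterating the recurrence up to F_{27} = 196418 and F_{26} = 121393:
F_{28} = F_{27} + F_{26} = 196418 + 121393 = 317811
F_{29} = F_{28} + F_{27} = 317811 + 196418 = 514229
F_{30} = F_{29} + F_{28} = 514229 + 317811 = 832040
F_{31} = F_{30} + F_{29} = 832040 + 514229 = 1346269
F_{32} = F_{31} + F_{30} = 1346269 + 832040 = 2178309
F_{33} = F_{32} + F_{31} = 2178309 + 1346269 = 3524578
F_{34} = F_{33} + F_{32} = 3524578 + 2178309 = 5702887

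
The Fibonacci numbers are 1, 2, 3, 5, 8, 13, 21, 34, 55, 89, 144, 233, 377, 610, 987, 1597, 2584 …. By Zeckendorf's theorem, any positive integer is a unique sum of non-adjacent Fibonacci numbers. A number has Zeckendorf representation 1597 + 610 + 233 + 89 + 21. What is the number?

2550

1597 + 610 + 233 + 89 + 21 = 2550.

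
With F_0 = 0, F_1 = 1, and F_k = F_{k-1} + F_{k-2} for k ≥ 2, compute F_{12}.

Iterating the recurrence up to F_{7} = 13 and F_{6} = 8:
F_{8} = F_{7} + F_{6} = 13 + 8 = 21
F_{9} = F_{8} + F_{7} = 21 + 13 = 34
F_{10} = F_{9} + F_{8} = 34 + 21 = 55
F_{11} = F_{10} + F_{9} = 55 + 34 = 89
F_{12} = F_{11} + F_{10} = 89 + 55 = 144

144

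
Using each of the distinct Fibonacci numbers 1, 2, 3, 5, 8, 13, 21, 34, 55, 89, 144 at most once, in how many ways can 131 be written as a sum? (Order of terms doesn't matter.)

9

131 = 89+34+8 = 89+34+5+3 = 89+21+13+8 = … (6 more), for 9 in all.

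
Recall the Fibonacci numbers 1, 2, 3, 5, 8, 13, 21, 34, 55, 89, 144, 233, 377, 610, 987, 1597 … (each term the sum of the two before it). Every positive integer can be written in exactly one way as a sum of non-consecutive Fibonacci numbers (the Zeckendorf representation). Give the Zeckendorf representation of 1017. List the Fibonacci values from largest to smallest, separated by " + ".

subtract 987 from 1017: 30 remains
subtract 21 from 30: 9 remains
subtract 8 from 9: 1 remains
subtract 1 from 1: 0 remains
So 1017 = 987 + 21 + 8 + 1, with no two terms consecutive in the sequence.

987 + 21 + 8 + 1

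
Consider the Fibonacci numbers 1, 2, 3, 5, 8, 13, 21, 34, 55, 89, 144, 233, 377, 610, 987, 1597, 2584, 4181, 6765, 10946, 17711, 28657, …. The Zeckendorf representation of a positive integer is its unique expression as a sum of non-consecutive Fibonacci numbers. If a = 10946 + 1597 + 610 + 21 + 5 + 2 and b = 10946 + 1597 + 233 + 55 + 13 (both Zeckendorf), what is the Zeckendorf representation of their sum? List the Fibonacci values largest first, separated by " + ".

The two numbers are 13181 and 12844, so their sum is 26025.
26025 − 17711 = 8314
8314 − 6765 = 1549
1549 − 987 = 562
562 − 377 = 185
185 − 144 = 41
41 − 34 = 7
7 − 5 = 2
2 − 2 = 0

17711 + 6765 + 987 + 377 + 144 + 34 + 5 + 2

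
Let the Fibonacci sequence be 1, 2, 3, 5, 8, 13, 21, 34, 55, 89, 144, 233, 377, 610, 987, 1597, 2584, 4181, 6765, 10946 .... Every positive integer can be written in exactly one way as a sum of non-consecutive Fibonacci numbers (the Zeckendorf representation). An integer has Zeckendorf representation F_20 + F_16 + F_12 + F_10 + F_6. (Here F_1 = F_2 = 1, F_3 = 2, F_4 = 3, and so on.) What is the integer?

7959

F_20 + F_16 + F_12 + F_10 + F_6 = 6765 + 987 + 144 + 55 + 8 = 7959.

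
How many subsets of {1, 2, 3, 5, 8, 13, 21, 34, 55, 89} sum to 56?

4

Starting from the Zeckendorf form and repeatedly splitting a term F_k into F_{k−1} + F_{k−2} (when neither is already used) reaches every representation.
56 = 55+1 = 34+21+1 = 34+13+8+1 = … (1 more), for 4 in all.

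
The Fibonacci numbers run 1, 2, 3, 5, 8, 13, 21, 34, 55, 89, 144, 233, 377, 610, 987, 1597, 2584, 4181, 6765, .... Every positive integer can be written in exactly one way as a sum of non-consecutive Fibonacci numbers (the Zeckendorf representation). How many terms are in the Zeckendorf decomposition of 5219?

5219: greatest Fibonacci not exceeding it is 4181, leaving 1038
1038: greatest Fibonacci not exceeding it is 987, leaving 51
51: greatest Fibonacci not exceeding it is 34, leaving 17
17: greatest Fibonacci not exceeding it is 13, leaving 4
4: greatest Fibonacci not exceeding it is 3, leaving 1
1: greatest Fibonacci not exceeding it is 1, leaving 0
5219 = 4181 + 987 + 34 + 13 + 3 + 1, which has 6 terms.

6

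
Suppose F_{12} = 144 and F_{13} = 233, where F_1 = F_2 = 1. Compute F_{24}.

By the doubling identity F_{2k} = F_k(2F_{k+1} − F_k): F_{24} = 144·(2·233 − 144) = 144·322 = 46368.

46368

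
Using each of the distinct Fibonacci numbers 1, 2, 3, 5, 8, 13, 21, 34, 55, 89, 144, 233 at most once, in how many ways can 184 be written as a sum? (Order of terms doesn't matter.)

Each representation comes from the Zeckendorf form by replacing some F_k with F_{k−1} + F_{k−2} where possible.
184 = 144+34+5+1 = 144+34+3+2+1 = 144+21+13+5+1 = 89+55+34+5+1 = 144+21+13+3+2+1 = … (5 more), for 10 in all.

10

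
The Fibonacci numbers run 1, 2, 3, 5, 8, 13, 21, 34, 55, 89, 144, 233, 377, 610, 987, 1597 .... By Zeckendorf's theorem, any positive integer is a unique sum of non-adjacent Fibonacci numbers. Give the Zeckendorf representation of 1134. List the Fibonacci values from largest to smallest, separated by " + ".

largest Fibonacci ≤ 1134 is 987; 1134 − 987 = 147
largest Fibonacci ≤ 147 is 144; 147 − 144 = 3
largest Fibonacci ≤ 3 is 3; 3 − 3 = 0
So 1134 = 987 + 144 + 3, with no two terms consecutive in the sequence.

987 + 144 + 3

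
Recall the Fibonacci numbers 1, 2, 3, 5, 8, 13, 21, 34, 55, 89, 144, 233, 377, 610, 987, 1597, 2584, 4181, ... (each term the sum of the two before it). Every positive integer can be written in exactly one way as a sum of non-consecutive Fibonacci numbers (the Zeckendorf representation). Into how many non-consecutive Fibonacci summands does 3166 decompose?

3166 − 2584 = 582
582 − 377 = 205
205 − 144 = 61
61 − 55 = 6
6 − 5 = 1
1 − 1 = 0
3166 = 2584 + 377 + 144 + 55 + 5 + 1, which has 6 terms.

6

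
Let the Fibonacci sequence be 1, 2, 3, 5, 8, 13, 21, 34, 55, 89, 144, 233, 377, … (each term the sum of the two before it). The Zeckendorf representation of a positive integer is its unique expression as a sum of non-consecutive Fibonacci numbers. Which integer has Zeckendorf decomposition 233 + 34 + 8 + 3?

233 + 34 + 8 + 3 = 278.

278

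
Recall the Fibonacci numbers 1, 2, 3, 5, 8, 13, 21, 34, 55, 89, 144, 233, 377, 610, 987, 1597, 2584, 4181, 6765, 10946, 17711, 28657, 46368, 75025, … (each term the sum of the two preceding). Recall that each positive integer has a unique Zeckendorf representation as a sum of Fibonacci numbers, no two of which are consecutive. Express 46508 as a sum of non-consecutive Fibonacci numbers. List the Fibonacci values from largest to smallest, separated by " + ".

46368 ≤ 46508 < 75025, so take 46368; remainder 140
89 ≤ 140 < 144, so take 89; remainder 51
34 ≤ 51 < 55, so take 34; remainder 17
13 ≤ 17 < 21, so take 13; remainder 4
3 ≤ 4 < 5, so take 3; remainder 1
1 ≤ 1 < 2, so take 1; remainder 0
So 46508 = 46368 + 89 + 34 + 13 + 3 + 1, with no two terms consecutive in the sequence.

46368 + 89 + 34 + 13 + 3 + 1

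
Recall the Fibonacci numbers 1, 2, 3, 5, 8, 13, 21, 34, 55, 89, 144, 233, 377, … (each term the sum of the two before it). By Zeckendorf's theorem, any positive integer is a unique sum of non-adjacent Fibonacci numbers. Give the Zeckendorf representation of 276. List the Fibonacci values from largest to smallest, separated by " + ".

276 − 233 = 43
43 − 34 = 9
9 − 8 = 1
1 − 1 = 0
So 276 = 233 + 34 + 8 + 1, with no two terms consecutive in the sequence.

233 + 34 + 8 + 1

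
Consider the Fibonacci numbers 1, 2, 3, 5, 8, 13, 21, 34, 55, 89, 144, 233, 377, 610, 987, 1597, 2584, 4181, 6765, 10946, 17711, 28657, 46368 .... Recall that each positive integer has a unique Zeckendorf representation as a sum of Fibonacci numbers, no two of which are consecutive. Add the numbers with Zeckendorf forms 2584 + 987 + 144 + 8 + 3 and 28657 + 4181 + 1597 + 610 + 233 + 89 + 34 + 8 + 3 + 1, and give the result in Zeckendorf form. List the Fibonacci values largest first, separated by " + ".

The two numbers are 3726 and 35413, so their sum is 39139.
subtract 28657 from 39139: 10482 remains
subtract 6765 from 10482: 3717 remains
subtract 2584 from 3717: 1133 remains
subtract 987 from 1133: 146 remains
subtract 144 from 146: 2 remains
subtract 2 from 2: 0 remains

28657 + 6765 + 2584 + 987 + 144 + 2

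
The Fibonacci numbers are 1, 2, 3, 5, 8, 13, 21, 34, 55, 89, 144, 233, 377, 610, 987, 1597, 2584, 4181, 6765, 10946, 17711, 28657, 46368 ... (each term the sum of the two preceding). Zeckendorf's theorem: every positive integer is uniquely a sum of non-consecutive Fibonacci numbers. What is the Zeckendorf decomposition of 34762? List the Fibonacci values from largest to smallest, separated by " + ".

28657 + 4181 + 1597 + 233 + 89 + 5

Greedily peel off the largest Fibonacci term at each step:
34762: greatest Fibonacci not exceeding it is 28657, leaving 6105
6105: greatest Fibonacci not exceeding it is 4181, leaving 1924
1924: greatest Fibonacci not exceeding it is 1597, leaving 327
327: greatest Fibonacci not exceeding it is 233, leaving 94
94: greatest Fibonacci not exceeding it is 89, leaving 5
5: greatest Fibonacci not exceeding it is 5, leaving 0
So 34762 = 28657 + 4181 + 1597 + 233 + 89 + 5, with no two terms consecutive in the sequence.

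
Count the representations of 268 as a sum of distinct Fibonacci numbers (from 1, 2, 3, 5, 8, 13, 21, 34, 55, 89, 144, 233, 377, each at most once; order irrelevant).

11

Each representation comes from the Zeckendorf form by replacing some F_k with F_{k−1} + F_{k−2} where possible.
268 = 233+34+1 = 233+21+13+1 = 144+89+34+1 = 233+21+8+5+1 = … (7 more), for 11 in all.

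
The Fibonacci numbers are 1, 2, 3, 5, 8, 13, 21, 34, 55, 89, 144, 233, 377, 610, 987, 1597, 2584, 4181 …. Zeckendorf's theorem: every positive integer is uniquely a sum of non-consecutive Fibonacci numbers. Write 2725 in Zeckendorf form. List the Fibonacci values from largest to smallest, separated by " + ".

Repeatedly subtract the largest Fibonacci number that fits:
2725 − 2584 = 141
141 − 89 = 52
52 − 34 = 18
18 − 13 = 5
5 − 5 = 0
So 2725 = 2584 + 89 + 34 + 13 + 5, with no two terms consecutive in the sequence.

2584 + 89 + 34 + 13 + 5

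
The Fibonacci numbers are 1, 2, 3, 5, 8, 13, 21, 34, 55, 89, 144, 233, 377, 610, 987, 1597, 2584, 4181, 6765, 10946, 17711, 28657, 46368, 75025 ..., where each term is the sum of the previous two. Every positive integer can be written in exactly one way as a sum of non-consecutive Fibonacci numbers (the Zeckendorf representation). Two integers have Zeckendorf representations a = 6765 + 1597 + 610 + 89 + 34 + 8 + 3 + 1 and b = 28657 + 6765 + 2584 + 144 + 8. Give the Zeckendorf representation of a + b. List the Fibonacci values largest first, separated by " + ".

46368 + 610 + 233 + 34 + 13 + 5 + 2

The two numbers are 9107 and 38158, so their sum is 47265.
largest Fibonacci ≤ 47265 is 46368; 47265 − 46368 = 897
largest Fibonacci ≤ 897 is 610; 897 − 610 = 287
largest Fibonacci ≤ 287 is 233; 287 − 233 = 54
largest Fibonacci ≤ 54 is 34; 54 − 34 = 20
largest Fibonacci ≤ 20 is 13; 20 − 13 = 7
largest Fibonacci ≤ 7 is 5; 7 − 5 = 2
largest Fibonacci ≤ 2 is 2; 2 − 2 = 0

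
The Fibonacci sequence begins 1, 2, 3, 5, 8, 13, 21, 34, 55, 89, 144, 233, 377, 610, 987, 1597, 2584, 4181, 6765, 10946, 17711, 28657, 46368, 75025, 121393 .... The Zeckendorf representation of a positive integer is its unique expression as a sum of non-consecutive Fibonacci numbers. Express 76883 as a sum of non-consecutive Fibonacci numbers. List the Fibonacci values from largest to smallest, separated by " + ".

75025 + 1597 + 233 + 21 + 5 + 2

subtract 75025 from 76883: 1858 remains
subtract 1597 from 1858: 261 remains
subtract 233 from 261: 28 remains
subtract 21 from 28: 7 remains
subtract 5 from 7: 2 remains
subtract 2 from 2: 0 remains
So 76883 = 75025 + 1597 + 233 + 21 + 5 + 2, with no two terms consecutive in the sequence.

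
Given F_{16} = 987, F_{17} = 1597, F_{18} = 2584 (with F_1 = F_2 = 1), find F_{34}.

5702887

By the addition formula F_{m+n} = F_m F_{n+1} + F_{m−1} F_n with m=18, n=16: F_{34} = 2584·1597 + 1597·987 = 4126648 + 1576239 = 5702887.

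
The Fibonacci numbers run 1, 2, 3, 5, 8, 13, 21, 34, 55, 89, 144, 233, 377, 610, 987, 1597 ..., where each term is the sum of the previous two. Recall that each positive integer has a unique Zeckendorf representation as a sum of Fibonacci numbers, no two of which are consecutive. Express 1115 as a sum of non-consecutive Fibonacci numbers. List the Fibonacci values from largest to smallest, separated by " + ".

take 987 (≤ 1115); 1115 − 987 = 128
take 89 (≤ 128); 128 − 89 = 39
take 34 (≤ 39); 39 − 34 = 5
take 5 (≤ 5); 5 − 5 = 0
So 1115 = 987 + 89 + 34 + 5, with no two terms consecutive in the sequence.

987 + 89 + 34 + 5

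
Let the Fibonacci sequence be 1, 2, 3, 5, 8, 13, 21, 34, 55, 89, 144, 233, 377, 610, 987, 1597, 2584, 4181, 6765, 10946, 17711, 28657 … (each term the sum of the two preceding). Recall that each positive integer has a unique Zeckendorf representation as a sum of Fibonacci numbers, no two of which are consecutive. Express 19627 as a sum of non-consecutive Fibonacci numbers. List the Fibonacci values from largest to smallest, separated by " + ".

17711 + 1597 + 233 + 55 + 21 + 8 + 2

19627 − 17711 = 1916
1916 − 1597 = 319
319 − 233 = 86
86 − 55 = 31
31 − 21 = 10
10 − 8 = 2
2 − 2 = 0
So 19627 = 17711 + 1597 + 233 + 55 + 21 + 8 + 2, with no two terms consecutive in the sequence.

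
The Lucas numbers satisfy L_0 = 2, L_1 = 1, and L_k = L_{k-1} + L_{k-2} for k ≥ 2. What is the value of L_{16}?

2207

Iterating the recurrence up to L_{11} = 199 and L_{10} = 123:
L_{12} = L_{11} + L_{10} = 199 + 123 = 322
L_{13} = L_{12} + L_{11} = 322 + 199 = 521
L_{14} = L_{13} + L_{12} = 521 + 322 = 843
L_{15} = L_{14} + L_{13} = 843 + 521 = 1364
L_{16} = L_{15} + L_{14} = 1364 + 843 = 2207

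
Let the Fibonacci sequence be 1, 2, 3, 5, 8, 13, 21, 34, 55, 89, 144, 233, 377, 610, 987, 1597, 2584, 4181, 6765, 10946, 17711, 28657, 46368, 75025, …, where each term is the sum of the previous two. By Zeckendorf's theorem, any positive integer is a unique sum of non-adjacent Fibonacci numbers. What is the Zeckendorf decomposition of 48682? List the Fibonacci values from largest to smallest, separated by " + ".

46368 + 1597 + 610 + 89 + 13 + 5

48682 − 46368 = 2314
2314 − 1597 = 717
717 − 610 = 107
107 − 89 = 18
18 − 13 = 5
5 − 5 = 0
So 48682 = 46368 + 1597 + 610 + 89 + 13 + 5, with no two terms consecutive in the sequence.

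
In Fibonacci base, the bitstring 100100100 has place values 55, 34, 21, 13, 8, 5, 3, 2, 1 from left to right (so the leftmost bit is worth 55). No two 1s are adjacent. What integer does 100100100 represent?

71

Summing the place values of the 1 bits: 55 + 13 + 3 = 71.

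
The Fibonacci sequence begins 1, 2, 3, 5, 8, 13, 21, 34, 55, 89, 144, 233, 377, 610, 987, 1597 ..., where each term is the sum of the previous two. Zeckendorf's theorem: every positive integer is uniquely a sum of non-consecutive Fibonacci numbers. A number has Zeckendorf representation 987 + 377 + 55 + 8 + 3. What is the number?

1430

987 + 377 + 55 + 8 + 3 = 1430.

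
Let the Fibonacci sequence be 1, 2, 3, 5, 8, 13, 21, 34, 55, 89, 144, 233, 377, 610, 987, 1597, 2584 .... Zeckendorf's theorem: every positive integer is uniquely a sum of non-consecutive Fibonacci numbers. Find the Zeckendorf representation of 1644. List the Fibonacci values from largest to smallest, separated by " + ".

1644: greatest Fibonacci not exceeding it is 1597, leaving 47
47: greatest Fibonacci not exceeding it is 34, leaving 13
13: greatest Fibonacci not exceeding it is 13, leaving 0
So 1644 = 1597 + 34 + 13, with no two terms consecutive in the sequence.

1597 + 34 + 13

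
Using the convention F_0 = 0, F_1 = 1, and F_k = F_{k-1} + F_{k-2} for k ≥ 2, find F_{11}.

89

Iterating the recurrence up to F_{5} = 5 and F_{4} = 3:
F_{6} = F_{5} + F_{4} = 5 + 3 = 8
F_{7} = F_{6} + F_{5} = 8 + 5 = 13
F_{8} = F_{7} + F_{6} = 13 + 8 = 21
F_{9} = F_{8} + F_{7} = 21 + 13 = 34
F_{10} = F_{9} + F_{8} = 34 + 21 = 55
F_{11} = F_{10} + F_{9} = 55 + 34 = 89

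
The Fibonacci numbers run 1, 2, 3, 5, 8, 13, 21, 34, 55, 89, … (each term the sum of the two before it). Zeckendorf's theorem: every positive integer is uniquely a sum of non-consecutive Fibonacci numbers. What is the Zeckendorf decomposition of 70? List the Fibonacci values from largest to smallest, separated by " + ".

largest Fibonacci ≤ 70 is 55; 70 − 55 = 15
largest Fibonacci ≤ 15 is 13; 15 − 13 = 2
largest Fibonacci ≤ 2 is 2; 2 − 2 = 0
So 70 = 55 + 13 + 2, with no two terms consecutive in the sequence.

55 + 13 + 2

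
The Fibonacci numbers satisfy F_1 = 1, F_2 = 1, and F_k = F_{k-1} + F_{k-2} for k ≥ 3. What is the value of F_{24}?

46368

Iterating the recurrence up to F_{17} = 1597 and F_{16} = 987:
F_{18} = F_{17} + F_{16} = 1597 + 987 = 2584
F_{19} = F_{18} + F_{17} = 2584 + 1597 = 4181
F_{20} = F_{19} + F_{18} = 4181 + 2584 = 6765
F_{21} = F_{20} + F_{19} = 6765 + 4181 = 10946
F_{22} = F_{21} + F_{20} = 10946 + 6765 = 17711
F_{23} = F_{22} + F_{21} = 17711 + 10946 = 28657
F_{24} = F_{23} + F_{22} = 28657 + 17711 = 46368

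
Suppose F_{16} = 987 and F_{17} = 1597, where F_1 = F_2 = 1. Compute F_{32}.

By the doubling identity F_{2k} = F_k(2F_{k+1} − F_k): F_{32} = 987·(2·1597 − 987) = 987·2207 = 2178309.

2178309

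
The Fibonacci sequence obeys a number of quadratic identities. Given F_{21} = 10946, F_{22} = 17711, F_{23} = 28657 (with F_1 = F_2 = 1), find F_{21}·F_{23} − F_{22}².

1

10946·28657 − 17711² = 313679522 − 313679521 = 1. (Cassini's identity: F_{k−1}F_{k+1} − F_k² = (−1)^k.)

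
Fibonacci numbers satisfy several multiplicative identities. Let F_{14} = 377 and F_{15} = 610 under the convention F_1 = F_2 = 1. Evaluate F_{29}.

By F_{2k+1} = F_k² + F_{k+1}²: F_{29} = 377² + 610² = 142129 + 372100 = 514229.

514229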